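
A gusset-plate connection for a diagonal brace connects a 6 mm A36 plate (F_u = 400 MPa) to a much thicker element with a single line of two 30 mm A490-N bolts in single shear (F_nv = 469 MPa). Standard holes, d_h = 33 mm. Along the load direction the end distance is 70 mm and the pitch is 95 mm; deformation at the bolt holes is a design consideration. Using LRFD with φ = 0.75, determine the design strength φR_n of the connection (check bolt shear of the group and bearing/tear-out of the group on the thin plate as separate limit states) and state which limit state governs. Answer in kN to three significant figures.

Bolt shear: A_b = π·30²/4 = 706.9 mm²; R_n = 469 × 706.9 × 2 × 1 / 1000 = 663 kN → 0.75 × 663 = 497 kN.
Bearing (1.2 l_c t F_u ≤ 2.4 d t F_u): upper limit = 2.4·30·6·400 / 1000 = 172.8 kN.
  Edge l_c = 70 − 33/2 = 53.5 → r_n = 154.1 kN; interior l_c = 95 − 33 = 62 → r_n = 172.8 kN.
  R_n,bearing = 1·154.1 + 1·172.8 = 326.9 kN → 0.75 × 326.9 = 245 kN.
Bearing governs: 245 kN.

245 kN (bearing governs)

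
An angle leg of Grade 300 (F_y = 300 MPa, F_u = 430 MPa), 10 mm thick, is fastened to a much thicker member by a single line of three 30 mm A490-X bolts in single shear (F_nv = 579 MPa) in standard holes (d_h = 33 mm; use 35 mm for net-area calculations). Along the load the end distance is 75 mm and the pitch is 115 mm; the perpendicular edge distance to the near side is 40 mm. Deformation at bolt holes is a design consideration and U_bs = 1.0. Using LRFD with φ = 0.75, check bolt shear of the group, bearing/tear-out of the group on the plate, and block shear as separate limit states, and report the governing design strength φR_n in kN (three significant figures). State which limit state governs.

484 kN (block shear governs)

Bolt shear: A_b = π·30²/4 = 706.9 mm²; R_n = 579 × 706.9 × 3 × 1 / 1000 = 1228 kN → 0.75 × 1228 = 921 kN.
Bearing: edge l_c = 58.5, r_n = 301.9 kN; interior l_c = 82, r_n = 309.6 kN; R_n = 301.9 + 2·309.6 = 921.1 kN → 691 kN.
Block shear: A_gv = 3050, A_nv = 2175, A_nt = 225 mm²; R_n = min(0.6F_uA_nv, 0.6F_yA_gv) + U_bs·F_u·A_nt = 645.8 kN → 484 kN.
Block shear governs: 484 kN.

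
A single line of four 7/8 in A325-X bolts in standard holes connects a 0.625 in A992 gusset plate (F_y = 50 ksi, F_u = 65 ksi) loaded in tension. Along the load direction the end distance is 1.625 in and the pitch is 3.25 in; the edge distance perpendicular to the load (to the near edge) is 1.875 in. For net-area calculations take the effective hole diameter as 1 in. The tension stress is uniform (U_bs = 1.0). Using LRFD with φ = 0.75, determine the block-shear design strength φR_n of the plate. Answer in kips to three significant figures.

186 kips

Shear plane L_v = 1.625 + 3·3.25 = 11.38 in; A_gv = 11.38 × 0.625 = 7.109 in².
A_nv = (11.38 − 3.5·1) × 0.625 = 4.922 in².
A_nt = (1.875 − 0.5·1) × 0.625 = 0.8594 in².
0.6 F_u A_nv = 192 kips; 0.6 F_y A_gv = 213.3 kips → shear rupture governs the shear term.
R_n = 192 + 1.0 × 65 × 0.8594 = 247.8 kips.
Design strength φR_n = 0.75 × 247.8 = 186 kips.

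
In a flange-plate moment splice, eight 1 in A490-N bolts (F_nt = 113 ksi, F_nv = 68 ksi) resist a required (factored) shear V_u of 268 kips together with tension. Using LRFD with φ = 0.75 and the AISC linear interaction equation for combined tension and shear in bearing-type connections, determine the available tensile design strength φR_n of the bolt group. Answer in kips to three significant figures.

247 kips

A_b = π·1²/4 = 0.7854 in²; f_rv = 268 / (8 × 0.7854) = 42.65 ksi.
F'_nt = 1.3 F_nt − (F_nt / φF_nv) f_rv = 1.3·113 − (113/(0.75·68))·42.65 = 52.39 ksi, capped at F_nt → F'_nt = 52.39 ksi.
R_n = F'_nt · A_b · n = 52.39 × 0.7854 × 8 = 329.2 kips.
Design strength φR_n = 0.75 × 329.2 = 247 kips.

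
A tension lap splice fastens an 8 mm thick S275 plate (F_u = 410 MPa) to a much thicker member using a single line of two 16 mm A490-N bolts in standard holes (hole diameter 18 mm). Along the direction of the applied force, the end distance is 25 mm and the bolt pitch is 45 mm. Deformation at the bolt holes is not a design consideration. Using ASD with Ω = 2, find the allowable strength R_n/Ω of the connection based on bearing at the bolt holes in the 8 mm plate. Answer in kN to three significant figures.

106 kN

Per bolt r_n = 1.5 l_c t F_u ≤ 3.0 d t F_u; upper limit = 3.0 × 16 × 8 × 410 / 1000 = 157.4 kN.
Edge bolt: l_c = 25 − 18/2 = 16 mm → 1.5 × 16 × 8 × 410 / 1000 = 78.72 → r_n = 78.72 kN.
Interior bolts: l_c = 45 − 18 = 27 mm → 1.5 × 27 × 8 × 410 / 1000 = 132.8 → r_n = 132.8 kN.
R_n = 1 × 78.72 + 1 × 132.8 = 211.6 kN.
Allowable strength R_n/Ω = 211.6 / 2 = 106 kN.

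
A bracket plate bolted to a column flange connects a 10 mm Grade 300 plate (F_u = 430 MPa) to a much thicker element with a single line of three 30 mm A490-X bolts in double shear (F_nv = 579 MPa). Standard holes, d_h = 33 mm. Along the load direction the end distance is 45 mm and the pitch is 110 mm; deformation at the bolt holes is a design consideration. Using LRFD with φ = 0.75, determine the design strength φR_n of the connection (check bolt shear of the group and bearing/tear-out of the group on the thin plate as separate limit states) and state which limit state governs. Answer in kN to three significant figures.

Bolt shear: A_b = π·30²/4 = 706.9 mm²; R_n = 579 × 706.9 × 3 × 2 / 1000 = 2456 kN → 0.75 × 2456 = 1840 kN.
Bearing (1.2 l_c t F_u ≤ 2.4 d t F_u): upper limit = 2.4·30·10·430 / 1000 = 309.6 kN.
  Edge l_c = 45 − 33/2 = 28.5 → r_n = 147.1 kN; interior l_c = 110 − 33 = 77 → r_n = 309.6 kN.
  R_n,bearing = 1·147.1 + 2·309.6 = 766.3 kN → 0.75 × 766.3 = 575 kN.
Bearing governs: 575 kN.

575 kN (bearing governs)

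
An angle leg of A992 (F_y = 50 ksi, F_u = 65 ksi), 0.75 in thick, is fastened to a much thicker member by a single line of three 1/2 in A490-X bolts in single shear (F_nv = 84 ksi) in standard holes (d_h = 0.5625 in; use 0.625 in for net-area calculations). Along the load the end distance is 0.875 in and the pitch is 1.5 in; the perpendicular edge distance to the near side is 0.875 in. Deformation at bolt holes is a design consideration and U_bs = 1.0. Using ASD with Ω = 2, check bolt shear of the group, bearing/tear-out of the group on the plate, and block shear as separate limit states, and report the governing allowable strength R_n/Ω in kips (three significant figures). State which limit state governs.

Bolt shear: A_b = π·0.5²/4 = 0.1963 in²; R_n = 84 × 0.1963 × 3 × 1 = 49.48 kips → 49.48 / 2 = 24.7 kips.
Bearing: edge l_c = 0.5938, r_n = 34.73 kips; interior l_c = 0.9375, r_n = 54.84 kips; R_n = 34.73 + 2·54.84 = 144.4 kips → 72.2 kips.
Block shear: A_gv = 2.906, A_nv = 1.734, A_nt = 0.4219 in²; R_n = min(0.6F_uA_nv, 0.6F_yA_gv) + U_bs·F_u·A_nt = 95.06 kips → 47.5 kips.
Bolt shear governs: 24.7 kips.

24.7 kips (bolt shear governs)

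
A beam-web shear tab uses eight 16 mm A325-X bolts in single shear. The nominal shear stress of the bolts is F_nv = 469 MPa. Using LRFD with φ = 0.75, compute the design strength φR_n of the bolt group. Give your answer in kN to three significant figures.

566 kN

A_b = π × 16² / 4 = 201.1 mm².
R_n = F_nv · A_b · n · n_s = 469 × 201.1 × 8 × 1 / 1000 = 754.4 kN.
Design strength φR_n = 0.75 × 754.4 = 566 kN.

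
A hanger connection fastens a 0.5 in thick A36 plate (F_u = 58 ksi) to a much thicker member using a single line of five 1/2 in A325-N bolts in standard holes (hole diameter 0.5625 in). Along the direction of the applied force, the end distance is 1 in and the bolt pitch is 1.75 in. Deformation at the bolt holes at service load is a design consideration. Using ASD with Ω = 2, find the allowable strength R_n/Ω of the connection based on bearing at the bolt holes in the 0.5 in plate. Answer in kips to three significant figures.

Per bolt r_n = 1.2 l_c t F_u ≤ 2.4 d t F_u; upper limit = 2.4 × 0.5 × 0.5 × 58 = 34.8 kips.
Edge bolt: l_c = 1 − 0.5625/2 = 0.7188 in → 1.2 × 0.7188 × 0.5 × 58 = 25.01 → r_n = 25.01 kips.
Interior bolts: l_c = 1.75 − 0.5625 = 1.188 in → 1.2 × 1.188 × 0.5 × 58 = 41.33 → r_n = 34.8 kips.
R_n = 1 × 25.01 + 4 × 34.8 = 164.2 kips.
Allowable strength R_n/Ω = 164.2 / 2 = 82.1 kips.

82.1 kips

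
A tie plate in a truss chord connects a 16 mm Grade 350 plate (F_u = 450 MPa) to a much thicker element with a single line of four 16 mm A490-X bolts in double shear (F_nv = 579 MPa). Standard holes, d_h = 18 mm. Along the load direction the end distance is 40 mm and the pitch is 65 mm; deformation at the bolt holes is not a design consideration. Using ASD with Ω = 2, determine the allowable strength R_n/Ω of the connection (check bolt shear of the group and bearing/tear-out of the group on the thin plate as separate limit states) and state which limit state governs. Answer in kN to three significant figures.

466 kN (bolt shear governs)

Bolt shear: A_b = π·16²/4 = 201.1 mm²; R_n = 579 × 201.1 × 4 × 2 / 1000 = 931.3 kN → 931.3 / 2 = 466 kN.
Bearing (1.5 l_c t F_u ≤ 3.0 d t F_u): upper limit = 3.0·16·16·450 / 1000 = 345.6 kN.
  Edge l_c = 40 − 18/2 = 31 → r_n = 334.8 kN; interior l_c = 65 − 18 = 47 → r_n = 345.6 kN.
  R_n,bearing = 1·334.8 + 3·345.6 = 1372 kN → 1372 / 2 = 686 kN.
Bolt shear governs: 466 kN.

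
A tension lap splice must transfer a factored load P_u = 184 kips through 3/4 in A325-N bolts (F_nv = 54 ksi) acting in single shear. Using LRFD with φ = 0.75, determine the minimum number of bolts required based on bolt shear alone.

11 bolts

A_b = π·0.75²/4 = 0.4418 in².
Per-bolt design strength φR_n = 0.75 × 54 × 0.4418 × 1 = 17.89 kips.
n ≥ 184 / 17.89 = 10.28 → use 11 bolts.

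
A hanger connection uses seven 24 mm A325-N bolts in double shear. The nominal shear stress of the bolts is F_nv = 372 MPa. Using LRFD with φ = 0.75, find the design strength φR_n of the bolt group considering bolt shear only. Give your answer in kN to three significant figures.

1770 kN

A_b = π × 24² / 4 = 452.4 mm².
R_n = F_nv · A_b · n · n_s = 372 × 452.4 × 7 × 2 / 1000 = 2356 kN.
Design strength φR_n = 0.75 × 2356 = 1770 kN.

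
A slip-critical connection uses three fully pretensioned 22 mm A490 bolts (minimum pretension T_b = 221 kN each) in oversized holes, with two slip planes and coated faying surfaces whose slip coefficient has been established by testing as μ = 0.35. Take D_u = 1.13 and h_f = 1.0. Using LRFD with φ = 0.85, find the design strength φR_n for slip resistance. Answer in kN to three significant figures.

446 kN

R_n = μ · D_u · h_f · T_b · n_s · n_b = 0.35 × 1.13 × 1.0 × 221 × 2 × 3 = 524.4 kN.
Design strength φR_n = 0.85 × 524.4 = 446 kN.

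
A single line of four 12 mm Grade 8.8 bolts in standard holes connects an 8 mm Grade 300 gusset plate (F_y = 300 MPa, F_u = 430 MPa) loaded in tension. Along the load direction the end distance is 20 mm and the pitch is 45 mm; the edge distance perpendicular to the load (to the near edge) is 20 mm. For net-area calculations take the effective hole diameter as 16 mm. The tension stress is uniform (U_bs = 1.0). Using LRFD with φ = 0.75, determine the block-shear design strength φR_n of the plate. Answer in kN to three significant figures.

Shear plane L_v = 20 + 3·45 = 155 mm; A_gv = 155 × 8 = 1240 mm².
A_nv = (155 − 3.5·16) × 8 = 792 mm².
A_nt = (20 − 0.5·16) × 8 = 96 mm².
0.6 F_u A_nv = 204.3 kN; 0.6 F_y A_gv = 223.2 kN → shear rupture governs the shear term.
R_n = 204.3 + 1.0 × 430 × 96 / 1000 = 245.6 kN.
Design strength φR_n = 0.75 × 245.6 = 184 kN.

184 kN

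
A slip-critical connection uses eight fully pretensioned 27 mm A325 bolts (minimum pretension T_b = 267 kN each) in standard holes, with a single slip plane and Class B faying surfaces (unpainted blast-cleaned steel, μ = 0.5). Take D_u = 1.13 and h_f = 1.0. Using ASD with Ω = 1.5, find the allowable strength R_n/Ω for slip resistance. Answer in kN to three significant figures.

805 kN

R_n = μ · D_u · h_f · T_b · n_s · n_b = 0.5 × 1.13 × 1.0 × 267 × 1 × 8 = 1207 kN.
Allowable strength R_n/Ω = 1207 / 1.5 = 805 kN.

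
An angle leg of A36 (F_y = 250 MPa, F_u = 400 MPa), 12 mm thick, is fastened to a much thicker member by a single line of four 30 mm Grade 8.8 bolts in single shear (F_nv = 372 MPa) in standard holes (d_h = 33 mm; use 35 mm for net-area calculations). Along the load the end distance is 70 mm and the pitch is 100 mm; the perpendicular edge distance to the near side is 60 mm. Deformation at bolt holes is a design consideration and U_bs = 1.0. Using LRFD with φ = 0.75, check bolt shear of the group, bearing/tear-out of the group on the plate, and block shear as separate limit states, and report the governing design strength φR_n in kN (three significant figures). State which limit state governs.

652 kN (block shear governs)

Bolt shear: A_b = π·30²/4 = 706.9 mm²; R_n = 372 × 706.9 × 4 × 1 / 1000 = 1052 kN → 0.75 × 1052 = 789 kN.
Bearing: edge l_c = 53.5, r_n = 308.2 kN; interior l_c = 67, r_n = 345.6 kN; R_n = 308.2 + 3·345.6 = 1345 kN → 1010 kN.
Block shear: A_gv = 4440, A_nv = 2970, A_nt = 510 mm²; R_n = min(0.6F_uA_nv, 0.6F_yA_gv) + U_bs·F_u·A_nt = 870 kN → 652 kN.
Block shear governs: 652 kN.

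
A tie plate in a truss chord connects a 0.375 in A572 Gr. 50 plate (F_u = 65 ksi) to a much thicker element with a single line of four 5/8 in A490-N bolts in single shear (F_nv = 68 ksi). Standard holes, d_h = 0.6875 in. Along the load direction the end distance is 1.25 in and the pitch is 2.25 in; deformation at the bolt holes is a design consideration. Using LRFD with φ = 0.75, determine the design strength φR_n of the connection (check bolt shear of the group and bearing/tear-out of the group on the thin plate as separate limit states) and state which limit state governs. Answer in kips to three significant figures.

62.6 kips (bolt shear governs)

Bolt shear: A_b = π·0.625²/4 = 0.3068 in²; R_n = 68 × 0.3068 × 4 × 1 = 83.45 kips → 0.75 × 83.45 = 62.6 kips.
Bearing (1.2 l_c t F_u ≤ 2.4 d t F_u): upper limit = 2.4·0.625·0.375·65 = 36.56 kips.
  Edge l_c = 1.25 − 0.6875/2 = 0.9062 → r_n = 26.51 kips; interior l_c = 2.25 − 0.6875 = 1.562 → r_n = 36.56 kips.
  R_n,bearing = 1·26.51 + 3·36.56 = 136.2 kips → 0.75 × 136.2 = 102 kips.
Bolt shear governs: 62.6 kips.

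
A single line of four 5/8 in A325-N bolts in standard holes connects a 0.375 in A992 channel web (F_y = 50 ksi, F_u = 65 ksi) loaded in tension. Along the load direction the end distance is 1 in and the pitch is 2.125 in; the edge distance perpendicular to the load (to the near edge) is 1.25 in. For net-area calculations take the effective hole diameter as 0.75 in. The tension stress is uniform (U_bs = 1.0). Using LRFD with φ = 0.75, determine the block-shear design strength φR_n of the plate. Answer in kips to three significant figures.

68.1 kips

Shear plane L_v = 1 + 3·2.125 = 7.375 in; A_gv = 7.375 × 0.375 = 2.766 in².
A_nv = (7.375 − 3.5·0.75) × 0.375 = 1.781 in².
A_nt = (1.25 − 0.5·0.75) × 0.375 = 0.3281 in².
0.6 F_u A_nv = 69.47 kips; 0.6 F_y A_gv = 82.97 kips → shear rupture governs the shear term.
R_n = 69.47 + 1.0 × 65 × 0.3281 = 90.8 kips.
Design strength φR_n = 0.75 × 90.8 = 68.1 kips.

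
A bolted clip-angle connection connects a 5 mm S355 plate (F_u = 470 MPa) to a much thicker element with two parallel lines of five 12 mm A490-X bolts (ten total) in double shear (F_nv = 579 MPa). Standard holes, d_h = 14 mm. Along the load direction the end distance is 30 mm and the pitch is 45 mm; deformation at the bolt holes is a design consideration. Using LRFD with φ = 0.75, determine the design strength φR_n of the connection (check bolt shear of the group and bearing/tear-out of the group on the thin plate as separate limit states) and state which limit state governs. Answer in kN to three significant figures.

Bolt shear: A_b = π·12²/4 = 113.1 mm²; R_n = 579 × 113.1 × 10 × 2 / 1000 = 1310 kN → 0.75 × 1310 = 982 kN.
Bearing (1.2 l_c t F_u ≤ 2.4 d t F_u): upper limit = 2.4·12·5·470 / 1000 = 67.68 kN.
  Edge l_c = 30 − 14/2 = 23 → r_n = 64.86 kN; interior l_c = 45 − 14 = 31 → r_n = 67.68 kN.
  R_n,bearing = 2·64.86 + 8·67.68 = 671.2 kN → 0.75 × 671.2 = 503 kN.
Bearing governs: 503 kN.

503 kN (bearing governs)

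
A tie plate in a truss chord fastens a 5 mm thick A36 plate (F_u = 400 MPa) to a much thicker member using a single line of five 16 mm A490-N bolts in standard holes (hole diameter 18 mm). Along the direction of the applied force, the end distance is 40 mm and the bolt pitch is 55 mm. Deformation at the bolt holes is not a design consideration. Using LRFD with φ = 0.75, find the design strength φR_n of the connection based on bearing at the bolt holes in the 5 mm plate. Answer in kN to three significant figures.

Per bolt r_n = 1.5 l_c t F_u ≤ 3.0 d t F_u; upper limit = 3.0 × 16 × 5 × 400 / 1000 = 96 kN.
Edge bolt: l_c = 40 − 18/2 = 31 mm → 1.5 × 31 × 5 × 400 / 1000 = 93 → r_n = 93 kN.
Interior bolts: l_c = 55 − 18 = 37 mm → 1.5 × 37 × 5 × 400 / 1000 = 111 → r_n = 96 kN.
R_n = 1 × 93 + 4 × 96 = 477 kN.
Design strength φR_n = 0.75 × 477 = 358 kN.

358 kN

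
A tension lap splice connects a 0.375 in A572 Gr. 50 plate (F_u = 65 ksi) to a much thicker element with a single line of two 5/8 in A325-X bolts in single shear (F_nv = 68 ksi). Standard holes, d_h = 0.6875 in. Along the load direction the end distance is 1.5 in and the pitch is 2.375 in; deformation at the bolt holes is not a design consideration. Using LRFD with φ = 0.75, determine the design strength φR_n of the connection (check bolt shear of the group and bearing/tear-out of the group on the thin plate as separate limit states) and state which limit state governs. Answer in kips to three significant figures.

31.3 kips (bolt shear governs)

Bolt shear: A_b = π·0.625²/4 = 0.3068 in²; R_n = 68 × 0.3068 × 2 × 1 = 41.72 kips → 0.75 × 41.72 = 31.3 kips.
Bearing (1.5 l_c t F_u ≤ 3.0 d t F_u): upper limit = 3.0·0.625·0.375·65 = 45.7 kips.
  Edge l_c = 1.5 − 0.6875/2 = 1.156 → r_n = 42.28 kips; interior l_c = 2.375 − 0.6875 = 1.688 → r_n = 45.7 kips.
  R_n,bearing = 1·42.28 + 1·45.7 = 87.98 kips → 0.75 × 87.98 = 66 kips.
Bolt shear governs: 31.3 kips.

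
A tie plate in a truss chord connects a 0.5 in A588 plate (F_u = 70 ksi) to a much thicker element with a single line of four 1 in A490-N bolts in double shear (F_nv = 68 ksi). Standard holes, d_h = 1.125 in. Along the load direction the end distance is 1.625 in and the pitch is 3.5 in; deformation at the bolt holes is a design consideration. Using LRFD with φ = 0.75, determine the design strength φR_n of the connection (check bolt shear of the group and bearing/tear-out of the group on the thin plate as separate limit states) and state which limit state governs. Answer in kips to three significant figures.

Bolt shear: A_b = π·1²/4 = 0.7854 in²; R_n = 68 × 0.7854 × 4 × 2 = 427.3 kips → 0.75 × 427.3 = 320 kips.
Bearing (1.2 l_c t F_u ≤ 2.4 d t F_u): upper limit = 2.4·1·0.5·70 = 84 kips.
  Edge l_c = 1.625 − 1.125/2 = 1.062 → r_n = 44.62 kips; interior l_c = 3.5 − 1.125 = 2.375 → r_n = 84 kips.
  R_n,bearing = 1·44.62 + 3·84 = 296.6 kips → 0.75 × 296.6 = 222 kips.
Bearing governs: 222 kips.

222 kips (bearing governs)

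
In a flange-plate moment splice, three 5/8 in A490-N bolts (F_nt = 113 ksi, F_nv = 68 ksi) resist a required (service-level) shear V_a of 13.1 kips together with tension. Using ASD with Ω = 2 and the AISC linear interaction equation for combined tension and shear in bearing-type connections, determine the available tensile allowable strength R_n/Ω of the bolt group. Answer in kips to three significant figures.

45.8 kips

A_b = π·0.625²/4 = 0.3068 in²; f_rv = 13.1 / (3 × 0.3068) = 14.23 ksi.
F'_nt = 1.3 F_nt − (Ω F_nt / F_nv) f_rv = 1.3·113 − (2·113/68)·14.23 = 99.6 ksi, capped at F_nt → F'_nt = 99.6 ksi.
R_n = F'_nt · A_b · n = 99.6 × 0.3068 × 3 = 91.67 kips.
Allowable strength R_n/Ω = 91.67 / 2 = 45.8 kips.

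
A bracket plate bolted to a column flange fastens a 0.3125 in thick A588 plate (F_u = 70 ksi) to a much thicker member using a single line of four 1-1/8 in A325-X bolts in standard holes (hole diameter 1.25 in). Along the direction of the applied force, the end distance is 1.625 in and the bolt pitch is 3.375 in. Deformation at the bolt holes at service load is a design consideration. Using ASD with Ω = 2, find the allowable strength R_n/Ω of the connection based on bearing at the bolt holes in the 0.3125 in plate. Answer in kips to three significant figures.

96.8 kips

Per bolt r_n = 1.2 l_c t F_u ≤ 2.4 d t F_u; upper limit = 2.4 × 1.125 × 0.3125 × 70 = 59.06 kips.
Edge bolt: l_c = 1.625 − 1.25/2 = 1 in → 1.2 × 1 × 0.3125 × 70 = 26.25 → r_n = 26.25 kips.
Interior bolts: l_c = 3.375 − 1.25 = 2.125 in → 1.2 × 2.125 × 0.3125 × 70 = 55.78 → r_n = 55.78 kips.
R_n = 1 × 26.25 + 3 × 55.78 = 193.6 kips.
Allowable strength R_n/Ω = 193.6 / 2 = 96.8 kips.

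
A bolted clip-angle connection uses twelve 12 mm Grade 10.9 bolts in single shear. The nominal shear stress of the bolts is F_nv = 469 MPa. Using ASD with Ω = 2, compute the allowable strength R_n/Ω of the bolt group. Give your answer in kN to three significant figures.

A_b = π × 12² / 4 = 113.1 mm².
R_n = F_nv · A_b · n · n_s = 469 × 113.1 × 12 × 1 / 1000 = 636.5 kN.
Allowable strength R_n/Ω = 636.5 / 2 = 318 kN.

318 kN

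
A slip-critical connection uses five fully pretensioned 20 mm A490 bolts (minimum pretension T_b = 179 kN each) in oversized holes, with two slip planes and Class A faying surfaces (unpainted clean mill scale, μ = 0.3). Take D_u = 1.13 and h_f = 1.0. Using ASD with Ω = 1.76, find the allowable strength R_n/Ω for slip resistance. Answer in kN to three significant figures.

R_n = μ · D_u · h_f · T_b · n_s · n_b = 0.3 × 1.13 × 1.0 × 179 × 2 × 5 = 606.8 kN.
Allowable strength R_n/Ω = 606.8 / 1.76 = 345 kN.

345 kN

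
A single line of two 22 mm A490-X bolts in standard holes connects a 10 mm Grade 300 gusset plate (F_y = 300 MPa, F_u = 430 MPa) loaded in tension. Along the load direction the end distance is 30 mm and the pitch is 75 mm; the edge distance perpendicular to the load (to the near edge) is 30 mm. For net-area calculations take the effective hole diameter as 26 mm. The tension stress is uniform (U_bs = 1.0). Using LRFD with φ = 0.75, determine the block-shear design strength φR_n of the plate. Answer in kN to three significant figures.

183 kN

Shear plane L_v = 30 + 1·75 = 105 mm; A_gv = 105 × 10 = 1050 mm².
A_nv = (105 − 1.5·26) × 10 = 660 mm².
A_nt = (30 − 0.5·26) × 10 = 170 mm².
0.6 F_u A_nv = 170.3 kN; 0.6 F_y A_gv = 189 kN → shear rupture governs the shear term.
R_n = 170.3 + 1.0 × 430 × 170 / 1000 = 243.4 kN.
Design strength φR_n = 0.75 × 243.4 = 183 kN.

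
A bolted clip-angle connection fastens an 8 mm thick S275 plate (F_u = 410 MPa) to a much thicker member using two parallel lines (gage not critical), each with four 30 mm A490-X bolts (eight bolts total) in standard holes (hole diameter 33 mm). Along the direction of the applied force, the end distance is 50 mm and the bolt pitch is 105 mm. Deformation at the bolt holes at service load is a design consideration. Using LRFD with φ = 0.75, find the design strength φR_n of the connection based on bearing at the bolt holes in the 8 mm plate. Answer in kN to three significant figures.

1260 kN

Per bolt r_n = 1.2 l_c t F_u ≤ 2.4 d t F_u; upper limit = 2.4 × 30 × 8 × 410 / 1000 = 236.2 kN.
Edge bolt: l_c = 50 − 33/2 = 33.5 mm → 1.2 × 33.5 × 8 × 410 / 1000 = 131.9 → r_n = 131.9 kN.
Interior bolts: l_c = 105 − 33 = 72 mm → 1.2 × 72 × 8 × 410 / 1000 = 283.4 → r_n = 236.2 kN.
R_n = 2 × 131.9 + 6 × 236.2 = 1681 kN.
Design strength φR_n = 0.75 × 1681 = 1260 kN.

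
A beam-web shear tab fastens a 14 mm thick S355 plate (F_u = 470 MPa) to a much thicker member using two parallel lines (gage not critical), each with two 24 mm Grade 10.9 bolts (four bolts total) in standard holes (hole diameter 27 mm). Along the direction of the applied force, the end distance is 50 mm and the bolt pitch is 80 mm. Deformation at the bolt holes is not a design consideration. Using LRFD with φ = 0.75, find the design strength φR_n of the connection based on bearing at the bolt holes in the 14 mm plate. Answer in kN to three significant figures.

1250 kN

Per bolt r_n = 1.5 l_c t F_u ≤ 3.0 d t F_u; upper limit = 3.0 × 24 × 14 × 470 / 1000 = 473.8 kN.
Edge bolt: l_c = 50 − 27/2 = 36.5 mm → 1.5 × 36.5 × 14 × 470 / 1000 = 360.3 → r_n = 360.3 kN.
Interior bolts: l_c = 80 − 27 = 53 mm → 1.5 × 53 × 14 × 470 / 1000 = 523.1 → r_n = 473.8 kN.
R_n = 2 × 360.3 + 2 × 473.8 = 1668 kN.
Design strength φR_n = 0.75 × 1668 = 1250 kN.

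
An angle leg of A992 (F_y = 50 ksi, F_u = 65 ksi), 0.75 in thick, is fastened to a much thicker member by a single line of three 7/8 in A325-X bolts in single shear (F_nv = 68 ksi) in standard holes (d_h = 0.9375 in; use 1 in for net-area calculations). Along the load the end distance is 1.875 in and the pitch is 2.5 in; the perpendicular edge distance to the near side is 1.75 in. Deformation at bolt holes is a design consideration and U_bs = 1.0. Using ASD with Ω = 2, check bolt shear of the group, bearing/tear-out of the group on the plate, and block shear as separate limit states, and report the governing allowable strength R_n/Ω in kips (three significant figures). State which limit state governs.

61.3 kips (bolt shear governs)

Bolt shear: A_b = π·0.875²/4 = 0.6013 in²; R_n = 68 × 0.6013 × 3 × 1 = 122.7 kips → 122.7 / 2 = 61.3 kips.
Bearing: edge l_c = 1.406, r_n = 82.27 kips; interior l_c = 1.562, r_n = 91.41 kips; R_n = 82.27 + 2·91.41 = 265.1 kips → 133 kips.
Block shear: A_gv = 5.156, A_nv = 3.281, A_nt = 0.9375 in²; R_n = min(0.6F_uA_nv, 0.6F_yA_gv) + U_bs·F_u·A_nt = 188.9 kips → 94.5 kips.
Bolt shear governs: 61.3 kips.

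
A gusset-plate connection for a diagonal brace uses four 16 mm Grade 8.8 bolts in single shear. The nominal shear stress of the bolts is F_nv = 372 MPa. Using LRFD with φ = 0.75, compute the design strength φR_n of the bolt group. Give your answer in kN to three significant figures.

224 kN

A_b = π × 16² / 4 = 201.1 mm².
R_n = F_nv · A_b · n · n_s = 372 × 201.1 × 4 × 1 / 1000 = 299.2 kN.
Design strength φR_n = 0.75 × 299.2 = 224 kN.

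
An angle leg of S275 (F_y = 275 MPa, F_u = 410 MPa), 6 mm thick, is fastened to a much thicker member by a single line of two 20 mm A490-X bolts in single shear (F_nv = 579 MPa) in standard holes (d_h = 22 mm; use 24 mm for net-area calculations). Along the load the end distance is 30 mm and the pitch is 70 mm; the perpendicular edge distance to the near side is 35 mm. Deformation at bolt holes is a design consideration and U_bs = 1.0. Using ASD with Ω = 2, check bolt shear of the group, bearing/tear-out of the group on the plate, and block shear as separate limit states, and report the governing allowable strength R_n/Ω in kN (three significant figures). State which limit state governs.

Bolt shear: A_b = π·20²/4 = 314.2 mm²; R_n = 579 × 314.2 × 2 × 1 / 1000 = 363.8 kN → 363.8 / 2 = 182 kN.
Bearing: edge l_c = 19, r_n = 56.09 kN; interior l_c = 48, r_n = 118.1 kN; R_n = 56.09 + 1·118.1 = 174.2 kN → 87.1 kN.
Block shear: A_gv = 600, A_nv = 384, A_nt = 138 mm²; R_n = min(0.6F_uA_nv, 0.6F_yA_gv) + U_bs·F_u·A_nt = 151 kN → 75.5 kN.
Block shear governs: 75.5 kN.

75.5 kN (block shear governs)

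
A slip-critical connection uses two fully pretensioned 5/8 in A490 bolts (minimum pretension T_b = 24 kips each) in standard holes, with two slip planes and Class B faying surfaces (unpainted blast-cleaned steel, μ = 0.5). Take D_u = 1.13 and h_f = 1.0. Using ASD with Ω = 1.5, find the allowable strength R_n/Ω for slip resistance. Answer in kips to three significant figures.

R_n = μ · D_u · h_f · T_b · n_s · n_b = 0.5 × 1.13 × 1.0 × 24 × 2 × 2 = 54.24 kips.
Allowable strength R_n/Ω = 54.24 / 1.5 = 36.2 kips.

36.2 kips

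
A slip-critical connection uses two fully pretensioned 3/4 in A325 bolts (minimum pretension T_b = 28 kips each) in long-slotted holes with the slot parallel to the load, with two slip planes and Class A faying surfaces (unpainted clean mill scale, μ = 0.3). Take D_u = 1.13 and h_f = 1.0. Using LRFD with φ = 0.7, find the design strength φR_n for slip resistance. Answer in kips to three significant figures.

R_n = μ · D_u · h_f · T_b · n_s · n_b = 0.3 × 1.13 × 1.0 × 28 × 2 × 2 = 37.97 kips.
Design strength φR_n = 0.7 × 37.97 = 26.6 kips.

26.6 kips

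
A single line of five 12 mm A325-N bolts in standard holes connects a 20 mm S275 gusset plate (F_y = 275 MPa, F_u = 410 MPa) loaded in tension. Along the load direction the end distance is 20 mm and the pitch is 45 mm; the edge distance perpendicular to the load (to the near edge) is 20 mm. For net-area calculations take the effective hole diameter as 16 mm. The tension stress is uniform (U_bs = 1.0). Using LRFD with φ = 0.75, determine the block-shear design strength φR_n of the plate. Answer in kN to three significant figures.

Shear plane L_v = 20 + 4·45 = 200 mm; A_gv = 200 × 20 = 4000 mm².
A_nv = (200 − 4.5·16) × 20 = 2560 mm².
A_nt = (20 − 0.5·16) × 20 = 240 mm².
0.6 F_u A_nv = 629.8 kN; 0.6 F_y A_gv = 660 kN → shear rupture governs the shear term.
R_n = 629.8 + 1.0 × 410 × 240 / 1000 = 728.2 kN.
Design strength φR_n = 0.75 × 728.2 = 546 kN.

546 kN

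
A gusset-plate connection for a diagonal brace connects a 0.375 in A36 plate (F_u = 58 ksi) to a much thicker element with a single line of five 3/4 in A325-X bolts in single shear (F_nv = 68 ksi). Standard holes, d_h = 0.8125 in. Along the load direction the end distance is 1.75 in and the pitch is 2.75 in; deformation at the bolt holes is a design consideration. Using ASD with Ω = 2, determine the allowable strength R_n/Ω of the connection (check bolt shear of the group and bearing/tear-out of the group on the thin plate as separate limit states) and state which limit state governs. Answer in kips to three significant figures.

Bolt shear: A_b = π·0.75²/4 = 0.4418 in²; R_n = 68 × 0.4418 × 5 × 1 = 150.2 kips → 150.2 / 2 = 75.1 kips.
Bearing (1.2 l_c t F_u ≤ 2.4 d t F_u): upper limit = 2.4·0.75·0.375·58 = 39.15 kips.
  Edge l_c = 1.75 − 0.8125/2 = 1.344 → r_n = 35.07 kips; interior l_c = 2.75 − 0.8125 = 1.938 → r_n = 39.15 kips.
  R_n,bearing = 1·35.07 + 4·39.15 = 191.7 kips → 191.7 / 2 = 95.8 kips.
Bolt shear governs: 75.1 kips.

75.1 kips (bolt shear governs)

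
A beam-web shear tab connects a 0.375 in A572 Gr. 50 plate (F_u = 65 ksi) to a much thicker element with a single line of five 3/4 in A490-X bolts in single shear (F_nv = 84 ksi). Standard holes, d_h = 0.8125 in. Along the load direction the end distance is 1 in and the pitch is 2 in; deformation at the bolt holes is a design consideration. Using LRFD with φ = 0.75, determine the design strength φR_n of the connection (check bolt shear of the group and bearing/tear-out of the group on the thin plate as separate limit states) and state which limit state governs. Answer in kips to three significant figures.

Bolt shear: A_b = π·0.75²/4 = 0.4418 in²; R_n = 84 × 0.4418 × 5 × 1 = 185.6 kips → 0.75 × 185.6 = 139 kips.
Bearing (1.2 l_c t F_u ≤ 2.4 d t F_u): upper limit = 2.4·0.75·0.375·65 = 43.87 kips.
  Edge l_c = 1 − 0.8125/2 = 0.5938 → r_n = 17.37 kips; interior l_c = 2 − 0.8125 = 1.188 → r_n = 34.73 kips.
  R_n,bearing = 1·17.37 + 4·34.73 = 156.3 kips → 0.75 × 156.3 = 117 kips.
Bearing governs: 117 kips.

117 kips (bearing governs)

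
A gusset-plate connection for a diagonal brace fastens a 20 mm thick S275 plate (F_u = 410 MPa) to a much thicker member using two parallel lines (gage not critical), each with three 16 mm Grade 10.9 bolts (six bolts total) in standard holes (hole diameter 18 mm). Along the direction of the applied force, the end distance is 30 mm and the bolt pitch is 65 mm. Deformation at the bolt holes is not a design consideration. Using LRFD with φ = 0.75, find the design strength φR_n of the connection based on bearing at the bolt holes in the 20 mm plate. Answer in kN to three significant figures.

Per bolt r_n = 1.5 l_c t F_u ≤ 3.0 d t F_u; upper limit = 3.0 × 16 × 20 × 410 / 1000 = 393.6 kN.
Edge bolt: l_c = 30 − 18/2 = 21 mm → 1.5 × 21 × 20 × 410 / 1000 = 258.3 → r_n = 258.3 kN.
Interior bolts: l_c = 65 − 18 = 47 mm → 1.5 × 47 × 20 × 410 / 1000 = 578.1 → r_n = 393.6 kN.
R_n = 2 × 258.3 + 4 × 393.6 = 2091 kN.
Design strength φR_n = 0.75 × 2091 = 1570 kN.

1570 kN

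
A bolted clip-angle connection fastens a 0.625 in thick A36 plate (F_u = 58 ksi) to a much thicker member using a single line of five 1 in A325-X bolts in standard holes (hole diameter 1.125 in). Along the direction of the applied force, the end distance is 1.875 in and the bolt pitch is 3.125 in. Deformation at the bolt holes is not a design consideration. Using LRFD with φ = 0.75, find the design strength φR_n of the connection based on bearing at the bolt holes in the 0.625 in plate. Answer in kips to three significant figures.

Per bolt r_n = 1.5 l_c t F_u ≤ 3.0 d t F_u; upper limit = 3.0 × 1 × 0.625 × 58 = 108.8 kips.
Edge bolt: l_c = 1.875 − 1.125/2 = 1.312 in → 1.5 × 1.312 × 0.625 × 58 = 71.37 → r_n = 71.37 kips.
Interior bolts: l_c = 3.125 − 1.125 = 2 in → 1.5 × 2 × 0.625 × 58 = 108.8 → r_n = 108.8 kips.
R_n = 1 × 71.37 + 4 × 108.8 = 506.4 kips.
Design strength φR_n = 0.75 × 506.4 = 380 kips.

380 kips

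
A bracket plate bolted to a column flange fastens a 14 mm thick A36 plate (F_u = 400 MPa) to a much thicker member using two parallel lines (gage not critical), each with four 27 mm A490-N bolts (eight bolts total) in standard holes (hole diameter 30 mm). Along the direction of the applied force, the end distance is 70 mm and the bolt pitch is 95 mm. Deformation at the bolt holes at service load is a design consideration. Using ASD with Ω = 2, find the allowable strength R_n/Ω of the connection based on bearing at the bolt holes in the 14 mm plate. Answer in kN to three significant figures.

1450 kN

Per bolt r_n = 1.2 l_c t F_u ≤ 2.4 d t F_u; upper limit = 2.4 × 27 × 14 × 400 / 1000 = 362.9 kN.
Edge bolt: l_c = 70 − 30/2 = 55 mm → 1.2 × 55 × 14 × 400 / 1000 = 369.6 → r_n = 362.9 kN.
Interior bolts: l_c = 95 − 30 = 65 mm → 1.2 × 65 × 14 × 400 / 1000 = 436.8 → r_n = 362.9 kN.
R_n = 2 × 362.9 + 6 × 362.9 = 2903 kN.
Allowable strength R_n/Ω = 2903 / 2 = 1450 kN.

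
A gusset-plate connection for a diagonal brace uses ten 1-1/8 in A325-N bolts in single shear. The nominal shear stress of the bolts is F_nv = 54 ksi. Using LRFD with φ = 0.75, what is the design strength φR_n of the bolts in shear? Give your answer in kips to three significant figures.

403 kips

A_b = π × 1.125² / 4 = 0.994 in².
R_n = F_nv · A_b · n · n_s = 54 × 0.994 × 10 × 1 = 536.8 kips.
Design strength φR_n = 0.75 × 536.8 = 403 kips.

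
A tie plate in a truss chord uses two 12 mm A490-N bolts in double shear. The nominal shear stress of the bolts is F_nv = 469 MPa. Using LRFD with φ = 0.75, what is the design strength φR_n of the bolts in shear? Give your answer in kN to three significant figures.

159 kN

A_b = π × 12² / 4 = 113.1 mm².
R_n = F_nv · A_b · n · n_s = 469 × 113.1 × 2 × 2 / 1000 = 212.2 kN.
Design strength φR_n = 0.75 × 212.2 = 159 kN.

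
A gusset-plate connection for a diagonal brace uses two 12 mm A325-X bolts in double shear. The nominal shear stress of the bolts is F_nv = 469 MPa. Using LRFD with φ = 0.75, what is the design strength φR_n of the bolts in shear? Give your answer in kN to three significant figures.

A_b = π × 12² / 4 = 113.1 mm².
R_n = F_nv · A_b · n · n_s = 469 × 113.1 × 2 × 2 / 1000 = 212.2 kN.
Design strength φR_n = 0.75 × 212.2 = 159 kN.

159 kN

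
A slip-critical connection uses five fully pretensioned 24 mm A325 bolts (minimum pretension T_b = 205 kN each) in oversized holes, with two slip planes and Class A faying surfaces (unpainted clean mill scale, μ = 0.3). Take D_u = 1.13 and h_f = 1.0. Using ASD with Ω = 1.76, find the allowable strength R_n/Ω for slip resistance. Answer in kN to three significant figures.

R_n = μ · D_u · h_f · T_b · n_s · n_b = 0.3 × 1.13 × 1.0 × 205 × 2 × 5 = 694.9 kN.
Allowable strength R_n/Ω = 694.9 / 1.76 = 395 kN.

395 kN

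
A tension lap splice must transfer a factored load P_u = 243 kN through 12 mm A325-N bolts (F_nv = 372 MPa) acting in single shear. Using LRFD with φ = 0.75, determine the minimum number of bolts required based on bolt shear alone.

A_b = π·12²/4 = 113.1 mm².
Per-bolt design strength φR_n = 0.75 × 372 × 113.1 × 1 / 1000 = 31.55 kN.
n ≥ 243 / 31.55 = 7.701 → use 8 bolts.

8 bolts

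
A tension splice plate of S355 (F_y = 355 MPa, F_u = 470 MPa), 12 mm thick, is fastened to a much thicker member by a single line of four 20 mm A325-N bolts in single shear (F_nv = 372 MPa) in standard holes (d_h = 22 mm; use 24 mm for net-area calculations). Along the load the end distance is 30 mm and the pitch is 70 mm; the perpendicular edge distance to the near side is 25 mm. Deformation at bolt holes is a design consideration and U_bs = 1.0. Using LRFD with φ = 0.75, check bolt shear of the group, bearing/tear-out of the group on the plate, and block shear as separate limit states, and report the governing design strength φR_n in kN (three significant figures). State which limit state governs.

Bolt shear: A_b = π·20²/4 = 314.2 mm²; R_n = 372 × 314.2 × 4 × 1 / 1000 = 467.5 kN → 0.75 × 467.5 = 351 kN.
Bearing: edge l_c = 19, r_n = 128.6 kN; interior l_c = 48, r_n = 270.7 kN; R_n = 128.6 + 3·270.7 = 940.8 kN → 706 kN.
Block shear: A_gv = 2880, A_nv = 1872, A_nt = 156 mm²; R_n = min(0.6F_uA_nv, 0.6F_yA_gv) + U_bs·F_u·A_nt = 601.2 kN → 451 kN.
Bolt shear governs: 351 kN.

351 kN (bolt shear governs)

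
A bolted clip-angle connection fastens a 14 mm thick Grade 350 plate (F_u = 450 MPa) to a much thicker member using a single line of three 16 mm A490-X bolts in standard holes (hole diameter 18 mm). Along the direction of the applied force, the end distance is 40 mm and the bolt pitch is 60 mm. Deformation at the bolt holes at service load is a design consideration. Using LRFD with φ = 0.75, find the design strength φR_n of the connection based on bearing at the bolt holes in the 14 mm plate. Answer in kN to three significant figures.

Per bolt r_n = 1.2 l_c t F_u ≤ 2.4 d t F_u; upper limit = 2.4 × 16 × 14 × 450 / 1000 = 241.9 kN.
Edge bolt: l_c = 40 − 18/2 = 31 mm → 1.2 × 31 × 14 × 450 / 1000 = 234.4 → r_n = 234.4 kN.
Interior bolts: l_c = 60 − 18 = 42 mm → 1.2 × 42 × 14 × 450 / 1000 = 317.5 → r_n = 241.9 kN.
R_n = 1 × 234.4 + 2 × 241.9 = 718.2 kN.
Design strength φR_n = 0.75 × 718.2 = 539 kN.

539 kN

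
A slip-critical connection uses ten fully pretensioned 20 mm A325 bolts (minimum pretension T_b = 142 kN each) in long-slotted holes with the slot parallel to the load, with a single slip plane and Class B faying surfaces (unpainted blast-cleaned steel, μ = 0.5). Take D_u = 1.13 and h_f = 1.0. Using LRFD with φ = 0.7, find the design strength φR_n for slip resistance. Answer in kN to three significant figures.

R_n = μ · D_u · h_f · T_b · n_s · n_b = 0.5 × 1.13 × 1.0 × 142 × 1 × 10 = 802.3 kN.
Design strength φR_n = 0.7 × 802.3 = 562 kN.

562 kN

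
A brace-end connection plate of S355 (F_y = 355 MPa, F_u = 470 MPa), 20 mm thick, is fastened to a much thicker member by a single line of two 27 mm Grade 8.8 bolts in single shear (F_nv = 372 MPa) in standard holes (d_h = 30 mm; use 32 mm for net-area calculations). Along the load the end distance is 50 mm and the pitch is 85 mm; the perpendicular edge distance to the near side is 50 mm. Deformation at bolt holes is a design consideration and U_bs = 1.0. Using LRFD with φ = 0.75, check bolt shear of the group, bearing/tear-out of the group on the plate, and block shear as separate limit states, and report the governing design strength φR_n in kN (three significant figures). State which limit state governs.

Bolt shear: A_b = π·27²/4 = 572.6 mm²; R_n = 372 × 572.6 × 2 × 1 / 1000 = 426 kN → 0.75 × 426 = 319 kN.
Bearing: edge l_c = 35, r_n = 394.8 kN; interior l_c = 55, r_n = 609.1 kN; R_n = 394.8 + 1·609.1 = 1004 kN → 753 kN.
Block shear: A_gv = 2700, A_nv = 1740, A_nt = 680 mm²; R_n = min(0.6F_uA_nv, 0.6F_yA_gv) + U_bs·F_u·A_nt = 810.3 kN → 608 kN.
Bolt shear governs: 319 kN.

319 kN (bolt shear governs)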